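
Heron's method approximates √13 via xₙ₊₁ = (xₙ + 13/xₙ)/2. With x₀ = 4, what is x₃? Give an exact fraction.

5597777/1552544

x₁ = (4 + 13/4)/2 = 29/8.
x₂ = (29/8 + 13/(29/8))/2 = 1673/464.
x₃ = (1673/464 + 13/(1673/464))/2 = 5597777/1552544.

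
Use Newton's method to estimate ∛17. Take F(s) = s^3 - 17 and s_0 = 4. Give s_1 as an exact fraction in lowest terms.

F'(s) = 3s^2.
F(4) = 47, F'(4) = 48, so s_1 = 4 - 47/48 = 145/48.

145/48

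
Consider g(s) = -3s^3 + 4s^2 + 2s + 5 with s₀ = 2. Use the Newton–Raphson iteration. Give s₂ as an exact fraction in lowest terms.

g'(s) = -9s^2 + 8s + 2.
g(2) = 1, g'(2) = -18, so s₁ = 2 - 1/(-18) = 37/18.
g(37/18) = -85/1944, g'(37/18) = -235/12, so s₂ = (37/18) - (-85/1944)/(-235/12) = 7817/3807.

7817/3807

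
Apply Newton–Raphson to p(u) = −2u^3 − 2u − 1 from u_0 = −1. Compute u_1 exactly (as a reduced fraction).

p'(u) = −6u^2 − 2.
p(−1) = 3, p'(−1) = −8, so u_1 = (−1) − 3/(−8) = −5/8.

−5/8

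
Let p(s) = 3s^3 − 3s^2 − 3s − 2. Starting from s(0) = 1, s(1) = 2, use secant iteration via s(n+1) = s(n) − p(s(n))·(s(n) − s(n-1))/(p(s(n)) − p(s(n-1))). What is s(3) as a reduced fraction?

p(1) = −5, p(2) = 4. s(2) = 2 − 4·(2 − 1)/(4 − (−5)) = 14/9.
p(2) = 4, p(14/9) = −640/243. s(3) = (14/9) − (−640/243)·((14/9) − 2)/((−640/243) − 4) = 698/403.

698/403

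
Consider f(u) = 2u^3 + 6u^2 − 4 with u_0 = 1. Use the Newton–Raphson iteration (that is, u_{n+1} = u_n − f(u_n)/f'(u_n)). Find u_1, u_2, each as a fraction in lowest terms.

u_1 = 7/9, u_2 = 3467/4725

f'(u) = 6u^2 + 12u.
f(1) = 4, f'(1) = 18, so u_1 = 1 − 4/18 = 7/9.
f(7/9) = 416/729, f'(7/9) = 350/27, so u_2 = (7/9) − (416/729)/(350/27) = 3467/4725.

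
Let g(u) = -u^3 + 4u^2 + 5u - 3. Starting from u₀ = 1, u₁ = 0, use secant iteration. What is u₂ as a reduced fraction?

3/8

g(1) = 5, g(0) = -3. u₂ = 0 - (-3)·(0 - 1)/((-3) - 5) = 3/8.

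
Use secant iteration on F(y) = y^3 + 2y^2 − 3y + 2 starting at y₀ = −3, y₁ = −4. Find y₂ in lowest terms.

F(−3) = 2, F(−4) = −18. y₂ = (−4) − (−18)·((−4) − (−3))/((−18) − 2) = −31/10.

−31/10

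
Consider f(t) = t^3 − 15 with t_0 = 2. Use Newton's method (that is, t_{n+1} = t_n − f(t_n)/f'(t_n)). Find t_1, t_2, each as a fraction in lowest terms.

f'(t) = 3t^2.
f(2) = −7, f'(2) = 12, so t_1 = 2 − (−7)/12 = 31/12.
f(31/12) = 3871/1728, f'(31/12) = 961/48, so t_2 = (31/12) − (3871/1728)/(961/48) = 42751/17298.

t_1 = 31/12, t_2 = 42751/17298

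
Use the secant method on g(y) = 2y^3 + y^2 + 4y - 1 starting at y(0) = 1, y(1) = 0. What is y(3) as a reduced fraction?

g(1) = 6, g(0) = -1. y(2) = 0 - (-1)·(0 - 1)/((-1) - 6) = 1/7.
g(0) = -1, g(1/7) = -138/343. y(3) = (1/7) - (-138/343)·((1/7) - 0)/((-138/343) - (-1)) = 49/205.

49/205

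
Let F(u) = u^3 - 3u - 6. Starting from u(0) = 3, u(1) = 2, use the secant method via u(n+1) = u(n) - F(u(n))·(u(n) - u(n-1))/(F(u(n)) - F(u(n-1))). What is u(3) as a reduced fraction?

F(3) = 12, F(2) = -4. u(2) = 2 - (-4)·(2 - 3)/((-4) - 12) = 9/4.
F(2) = -4, F(9/4) = -87/64. u(3) = (9/4) - (-87/64)·((9/4) - 2)/((-87/64) - (-4)) = 402/169.

402/169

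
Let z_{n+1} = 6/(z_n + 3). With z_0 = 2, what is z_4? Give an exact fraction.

62/45

z_1 = 6/(2 + 3) = 6/5.
z_2 = 6/(6/5 + 3) = 10/7.
z_3 = 6/(10/7 + 3) = 42/31.
z_4 = 6/(42/31 + 3) = 62/45.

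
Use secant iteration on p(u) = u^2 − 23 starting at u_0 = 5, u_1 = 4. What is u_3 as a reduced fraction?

p(5) = 2, p(4) = −7. u_2 = 4 − (−7)·(4 − 5)/((−7) − 2) = 43/9.
p(4) = −7, p(43/9) = −14/81. u_3 = (43/9) − (−14/81)·((43/9) − 4)/((−14/81) − (−7)) = 379/79.

379/79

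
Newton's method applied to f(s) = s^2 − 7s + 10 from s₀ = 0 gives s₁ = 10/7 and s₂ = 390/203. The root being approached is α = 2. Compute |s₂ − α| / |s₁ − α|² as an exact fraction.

7/29

s₁ − α = 10/7 − 2 = −4/7, so |s₁ − α| = 4/7.
s₂ − α = 390/203 − 2 = −16/203, so |s₂ − α| = 16/203.
|s₁ − α|² = 16/49.
Ratio = (16/203) / (16/49) = 7/29.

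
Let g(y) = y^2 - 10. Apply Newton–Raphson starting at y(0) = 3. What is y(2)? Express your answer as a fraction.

g'(y) = 2y.
g(3) = -1, g'(3) = 6, so y(1) = 3 - (-1)/6 = 19/6.
g(19/6) = 1/36, g'(19/6) = 19/3, so y(2) = (19/6) - (1/36)/(19/3) = 721/228.

721/228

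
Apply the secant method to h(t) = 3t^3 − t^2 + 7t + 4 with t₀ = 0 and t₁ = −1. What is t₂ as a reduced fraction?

h(0) = 4, h(−1) = −7. t₂ = (−1) − (−7)·((−1) − 0)/((−7) − 4) = −4/11.

−4/11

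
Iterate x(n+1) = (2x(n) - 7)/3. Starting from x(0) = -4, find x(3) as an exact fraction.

-55/9

x(1) = (2·(-4) - 7)/3 = -5.
x(2) = (2·(-5) - 7)/3 = -17/3.
x(3) = (2·(-17/3) - 7)/3 = -55/9.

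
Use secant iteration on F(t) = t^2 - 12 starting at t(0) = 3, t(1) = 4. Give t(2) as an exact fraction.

F(3) = -3, F(4) = 4. t(2) = 4 - 4·(4 - 3)/(4 - (-3)) = 24/7.

24/7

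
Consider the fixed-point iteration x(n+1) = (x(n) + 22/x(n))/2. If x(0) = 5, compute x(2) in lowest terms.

4409/940

x(1) = (5 + 22/5)/2 = 47/10.
x(2) = (47/10 + 22/(47/10))/2 = 4409/940.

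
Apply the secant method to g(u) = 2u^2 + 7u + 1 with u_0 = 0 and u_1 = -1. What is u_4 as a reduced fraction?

g(0) = 1, g(-1) = -4. u_2 = (-1) - (-4)·((-1) - 0)/((-4) - 1) = -1/5.
g(-1) = -4, g(-1/5) = -8/25. u_3 = (-1/5) - (-8/25)·((-1/5) - (-1))/((-8/25) - (-4)) = -3/23.
g(-1/5) = -8/25, g(-3/23) = 64/529. u_4 = (-3/23) - (64/529)·((-3/23) - (-1/5))/((64/529) - (-8/25)) = -109/729.

-109/729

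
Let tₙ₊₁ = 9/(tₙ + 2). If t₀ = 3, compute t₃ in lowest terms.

171/83

t₁ = 9/(3 + 2) = 9/5.
t₂ = 9/(9/5 + 2) = 45/19.
t₃ = 9/(45/19 + 2) = 171/83.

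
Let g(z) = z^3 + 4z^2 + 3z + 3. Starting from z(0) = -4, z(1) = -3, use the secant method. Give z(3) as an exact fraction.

-133/39

g(-4) = -9, g(-3) = 3. z(2) = (-3) - 3·((-3) - (-4))/(3 - (-9)) = -13/4.
g(-3) = 3, g(-13/4) = 75/64. z(3) = (-13/4) - (75/64)·((-13/4) - (-3))/((75/64) - 3) = -133/39.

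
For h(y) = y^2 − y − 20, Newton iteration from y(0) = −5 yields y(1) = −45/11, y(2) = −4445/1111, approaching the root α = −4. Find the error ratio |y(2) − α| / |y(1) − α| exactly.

y(1) − α = −45/11 − (−4) = −45/11 + 4 = −1/11, so |y(1) − α| = 1/11.
y(2) − α = −4445/1111 − (−4) = −4445/1111 + 4 = −1/1111, so |y(2) − α| = 1/1111.
Ratio = (1/1111) / (1/11) = 1/101.

1/101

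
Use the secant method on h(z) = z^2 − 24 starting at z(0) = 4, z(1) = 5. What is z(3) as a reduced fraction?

436/89

h(4) = −8, h(5) = 1. z(2) = 5 − 1·(5 − 4)/(1 − (−8)) = 44/9.
h(5) = 1, h(44/9) = −8/81. z(3) = (44/9) − (−8/81)·((44/9) − 5)/((−8/81) − 1) = 436/89.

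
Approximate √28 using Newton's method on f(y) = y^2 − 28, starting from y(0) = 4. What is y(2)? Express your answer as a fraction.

f'(y) = 2y.
f(4) = −12, f'(4) = 8, so y(1) = 4 − (−12)/8 = 11/2.
f(11/2) = 9/4, f'(11/2) = 11, so y(2) = (11/2) − (9/4)/11 = 233/44.

233/44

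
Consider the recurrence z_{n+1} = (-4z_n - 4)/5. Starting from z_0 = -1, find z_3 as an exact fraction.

-4/25

z_1 = (-4·(-1) - 4)/5 = 0.
z_2 = (-4·0 - 4)/5 = -4/5.
z_3 = (-4·(-4/5) - 4)/5 = -4/25.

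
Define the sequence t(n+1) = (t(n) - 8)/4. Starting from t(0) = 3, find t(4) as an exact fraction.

-677/256

t(1) = (3 - 8)/4 = -5/4.
t(2) = ((-5/4) - 8)/4 = -37/16.
t(3) = ((-37/16) - 8)/4 = -165/64.
t(4) = ((-165/64) - 8)/4 = -677/256.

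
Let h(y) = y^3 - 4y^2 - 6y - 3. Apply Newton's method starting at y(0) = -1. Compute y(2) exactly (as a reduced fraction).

h'(y) = 3y^2 - 8y - 6.
h(-1) = -2, h'(-1) = 5, so y(1) = (-1) - (-2)/5 = -3/5.
h(-3/5) = -132/125, h'(-3/5) = -3/25, so y(2) = (-3/5) - (-132/125)/(-3/25) = -47/5.

-47/5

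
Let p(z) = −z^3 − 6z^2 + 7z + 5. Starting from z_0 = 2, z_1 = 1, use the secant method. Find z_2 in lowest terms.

23/18

p(2) = −13, p(1) = 5. z_2 = 1 − 5·(1 − 2)/(5 − (−13)) = 23/18.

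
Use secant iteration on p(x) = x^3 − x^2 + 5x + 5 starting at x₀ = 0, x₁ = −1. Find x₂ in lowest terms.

p(0) = 5, p(−1) = −2. x₂ = (−1) − (−2)·((−1) − 0)/((−2) − 5) = −5/7.

−5/7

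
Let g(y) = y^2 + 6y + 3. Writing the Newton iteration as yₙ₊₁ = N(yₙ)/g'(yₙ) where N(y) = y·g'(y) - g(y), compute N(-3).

6

g'(y) = 2y + 6.
N(y) = y·g'(y) - g(y) = y·(2y + 6) - (y^2 + 6y + 3) = y^2 - 3.
N(-3) = 6.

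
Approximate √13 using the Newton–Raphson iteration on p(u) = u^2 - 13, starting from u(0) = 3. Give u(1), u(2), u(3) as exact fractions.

u(1) = 11/3, u(2) = 119/33, u(3) = 14159/3927

p'(u) = 2u.
p(3) = -4, p'(3) = 6, so u(1) = 3 - (-4)/6 = 11/3.
p(11/3) = 4/9, p'(11/3) = 22/3, so u(2) = (11/3) - (4/9)/(22/3) = 119/33.
p(119/33) = 4/1089, p'(119/33) = 238/33, so u(3) = (119/33) - (4/1089)/(238/33) = 14159/3927.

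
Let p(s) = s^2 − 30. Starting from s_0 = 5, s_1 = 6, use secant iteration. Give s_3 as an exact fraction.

115/21

p(5) = −5, p(6) = 6. s_2 = 6 − 6·(6 − 5)/(6 − (−5)) = 60/11.
p(6) = 6, p(60/11) = −30/121. s_3 = (60/11) − (−30/121)·((60/11) − 6)/((−30/121) − 6) = 115/21.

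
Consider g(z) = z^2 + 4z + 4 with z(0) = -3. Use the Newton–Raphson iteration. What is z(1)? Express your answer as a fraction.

g'(z) = 2z + 4.
g(-3) = 1, g'(-3) = -2, so z(1) = (-3) - 1/(-2) = -5/2.

-5/2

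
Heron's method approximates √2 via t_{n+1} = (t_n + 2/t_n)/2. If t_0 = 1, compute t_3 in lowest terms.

t_1 = (1 + 2/1)/2 = 3/2.
t_2 = (3/2 + 2/(3/2))/2 = 17/12.
t_3 = (17/12 + 2/(17/12))/2 = 577/408.

577/408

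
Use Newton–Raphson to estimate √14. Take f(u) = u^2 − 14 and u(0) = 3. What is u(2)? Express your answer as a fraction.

1033/276

f'(u) = 2u.
f(3) = −5, f'(3) = 6, so u(1) = 3 − (−5)/6 = 23/6.
f(23/6) = 25/36, f'(23/6) = 23/3, so u(2) = (23/6) − (25/36)/(23/3) = 1033/276.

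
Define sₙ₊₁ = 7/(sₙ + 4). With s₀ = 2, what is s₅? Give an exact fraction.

s₁ = 7/(2 + 4) = 7/6.
s₂ = 7/(7/6 + 4) = 42/31.
s₃ = 7/(42/31 + 4) = 217/166.
s₄ = 7/(217/166 + 4) = 1162/881.
s₅ = 7/(1162/881 + 4) = 6167/4686.

6167/4686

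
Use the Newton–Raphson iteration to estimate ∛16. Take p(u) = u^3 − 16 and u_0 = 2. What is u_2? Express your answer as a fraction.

91/36

p'(u) = 3u^2.
p(2) = −8, p'(2) = 12, so u_1 = 2 − (−8)/12 = 8/3.
p(8/3) = 80/27, p'(8/3) = 64/3, so u_2 = (8/3) − (80/27)/(64/3) = 91/36.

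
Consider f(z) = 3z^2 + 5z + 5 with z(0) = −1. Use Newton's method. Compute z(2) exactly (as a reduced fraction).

7/17

f'(z) = 6z + 5.
f(−1) = 3, f'(−1) = −1, so z(1) = (−1) − 3/(−1) = 2.
f(2) = 27, f'(2) = 17, so z(2) = 2 − 27/17 = 7/17.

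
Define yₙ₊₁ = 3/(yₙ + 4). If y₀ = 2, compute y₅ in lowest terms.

195/302

y₁ = 3/(2 + 4) = 1/2.
y₂ = 3/(1/2 + 4) = 2/3.
y₃ = 3/(2/3 + 4) = 9/14.
y₄ = 3/(9/14 + 4) = 42/65.
y₅ = 3/(42/65 + 4) = 195/302.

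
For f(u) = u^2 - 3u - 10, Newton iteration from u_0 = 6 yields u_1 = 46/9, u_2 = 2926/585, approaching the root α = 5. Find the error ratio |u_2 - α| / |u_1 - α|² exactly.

u_1 - α = 46/9 - 5 = 1/9, so |u_1 - α| = 1/9.
u_2 - α = 2926/585 - 5 = 1/585, so |u_2 - α| = 1/585.
|u_1 - α|² = 1/81.
Ratio = (1/585) / (1/81) = 9/65.

9/65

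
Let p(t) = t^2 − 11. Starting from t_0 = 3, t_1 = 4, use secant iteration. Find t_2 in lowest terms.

p(3) = −2, p(4) = 5. t_2 = 4 − 5·(4 − 3)/(5 − (−2)) = 23/7.

23/7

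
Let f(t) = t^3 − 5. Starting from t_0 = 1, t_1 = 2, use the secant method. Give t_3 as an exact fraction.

f(1) = −4, f(2) = 3. t_2 = 2 − 3·(2 − 1)/(3 − (−4)) = 11/7.
f(2) = 3, f(11/7) = −384/343. t_3 = (11/7) − (−384/343)·((11/7) − 2)/((−384/343) − 3) = 265/157.

265/157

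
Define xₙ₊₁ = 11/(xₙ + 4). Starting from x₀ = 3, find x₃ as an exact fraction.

x₁ = 11/(3 + 4) = 11/7.
x₂ = 11/(11/7 + 4) = 77/39.
x₃ = 11/(77/39 + 4) = 429/233.

429/233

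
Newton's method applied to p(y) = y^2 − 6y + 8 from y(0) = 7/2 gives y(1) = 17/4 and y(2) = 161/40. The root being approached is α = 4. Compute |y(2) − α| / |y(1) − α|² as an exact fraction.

y(1) − α = 17/4 − 4 = 1/4, so |y(1) − α| = 1/4.
y(2) − α = 161/40 − 4 = 1/40, so |y(2) − α| = 1/40.
|y(1) − α|² = 1/16.
Ratio = (1/40) / (1/16) = 2/5.

2/5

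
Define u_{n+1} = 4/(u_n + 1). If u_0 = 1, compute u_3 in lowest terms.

12/7

u_1 = 4/(1 + 1) = 2.
u_2 = 4/(2 + 1) = 4/3.
u_3 = 4/(4/3 + 1) = 12/7.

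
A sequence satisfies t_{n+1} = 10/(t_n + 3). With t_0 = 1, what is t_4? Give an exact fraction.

530/269

t_1 = 10/(1 + 3) = 5/2.
t_2 = 10/(5/2 + 3) = 20/11.
t_3 = 10/(20/11 + 3) = 110/53.
t_4 = 10/(110/53 + 3) = 530/269.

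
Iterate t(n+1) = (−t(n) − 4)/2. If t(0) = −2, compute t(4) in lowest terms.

t(1) = (−(−2) − 4)/2 = −1.
t(2) = (−(−1) − 4)/2 = −3/2.
t(3) = (−(−3/2) − 4)/2 = −5/4.
t(4) = (−(−5/4) − 4)/2 = −11/8.

−11/8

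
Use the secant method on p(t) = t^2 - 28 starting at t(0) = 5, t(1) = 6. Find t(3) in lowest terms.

164/31

p(5) = -3, p(6) = 8. t(2) = 6 - 8·(6 - 5)/(8 - (-3)) = 58/11.
p(6) = 8, p(58/11) = -24/121. t(3) = (58/11) - (-24/121)·((58/11) - 6)/((-24/121) - 8) = 164/31.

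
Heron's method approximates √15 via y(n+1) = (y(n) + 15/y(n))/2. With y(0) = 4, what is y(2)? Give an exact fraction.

1921/496

y(1) = (4 + 15/4)/2 = 31/8.
y(2) = (31/8 + 15/(31/8))/2 = 1921/496.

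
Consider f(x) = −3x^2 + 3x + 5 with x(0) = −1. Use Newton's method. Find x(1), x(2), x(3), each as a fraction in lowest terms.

x(1) = −8/9, x(2) = −199/225, x(3) = −123976/140175

f'(x) = −6x + 3.
f(−1) = −1, f'(−1) = 9, so x(1) = (−1) − (−1)/9 = −8/9.
f(−8/9) = −1/27, f'(−8/9) = 25/3, so x(2) = (−8/9) − (−1/27)/(25/3) = −199/225.
f(−199/225) = −1/16875, f'(−199/225) = 623/75, so x(3) = (−199/225) − (−1/16875)/(623/75) = −123976/140175.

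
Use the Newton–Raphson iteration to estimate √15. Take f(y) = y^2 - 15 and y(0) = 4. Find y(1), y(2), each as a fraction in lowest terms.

y(1) = 31/8, y(2) = 1921/496

f'(y) = 2y.
f(4) = 1, f'(4) = 8, so y(1) = 4 - 1/8 = 31/8.
f(31/8) = 1/64, f'(31/8) = 31/4, so y(2) = (31/8) - (1/64)/(31/4) = 1921/496.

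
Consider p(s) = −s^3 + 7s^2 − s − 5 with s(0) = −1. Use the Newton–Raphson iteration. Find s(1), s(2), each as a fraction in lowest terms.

p'(s) = −3s^2 + 14s − 1.
p(−1) = 4, p'(−1) = −18, so s(1) = (−1) − 4/(−18) = −7/9.
p(−7/9) = 352/729, p'(−7/9) = −370/27, so s(2) = (−7/9) − (352/729)/(−370/27) = −3709/4995.

s(1) = −7/9, s(2) = −3709/4995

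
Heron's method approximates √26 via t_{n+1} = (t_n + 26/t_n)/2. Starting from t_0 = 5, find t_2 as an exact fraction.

t_1 = (5 + 26/5)/2 = 51/10.
t_2 = (51/10 + 26/(51/10))/2 = 5201/1020.

5201/1020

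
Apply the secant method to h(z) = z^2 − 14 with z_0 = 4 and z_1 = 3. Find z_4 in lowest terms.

4591/1227

h(4) = 2, h(3) = −5. z_2 = 3 − (−5)·(3 − 4)/((−5) − 2) = 26/7.
h(3) = −5, h(26/7) = −10/49. z_3 = (26/7) − (−10/49)·((26/7) − 3)/((−10/49) − (−5)) = 176/47.
h(26/7) = −10/49, h(176/47) = 50/2209. z_4 = (176/47) − (50/2209)·((176/47) − (26/7))/((50/2209) − (−10/49)) = 4591/1227.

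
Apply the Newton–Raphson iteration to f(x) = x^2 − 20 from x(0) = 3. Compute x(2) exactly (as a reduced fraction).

1561/348

f'(x) = 2x.
f(3) = −11, f'(3) = 6, so x(1) = 3 − (−11)/6 = 29/6.
f(29/6) = 121/36, f'(29/6) = 29/3, so x(2) = (29/6) − (121/36)/(29/3) = 1561/348.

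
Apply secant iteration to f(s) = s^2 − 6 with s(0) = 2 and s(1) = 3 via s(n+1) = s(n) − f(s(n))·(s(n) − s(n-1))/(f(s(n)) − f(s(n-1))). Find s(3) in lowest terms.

f(2) = −2, f(3) = 3. s(2) = 3 − 3·(3 − 2)/(3 − (−2)) = 12/5.
f(3) = 3, f(12/5) = −6/25. s(3) = (12/5) − (−6/25)·((12/5) − 3)/((−6/25) − 3) = 22/9.

22/9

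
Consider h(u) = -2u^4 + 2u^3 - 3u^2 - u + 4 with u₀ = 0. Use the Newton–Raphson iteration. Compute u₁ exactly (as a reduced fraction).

h'(u) = -8u^3 + 6u^2 - 6u - 1.
h(0) = 4, h'(0) = -1, so u₁ = 0 - 4/(-1) = 4.

4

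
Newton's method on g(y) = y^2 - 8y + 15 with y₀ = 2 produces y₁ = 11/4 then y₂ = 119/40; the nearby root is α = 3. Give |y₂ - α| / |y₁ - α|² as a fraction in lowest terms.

2/5

y₁ - α = 11/4 - 3 = -1/4, so |y₁ - α| = 1/4.
y₂ - α = 119/40 - 3 = -1/40, so |y₂ - α| = 1/40.
|y₁ - α|² = 1/16.
Ratio = (1/40) / (1/16) = 2/5.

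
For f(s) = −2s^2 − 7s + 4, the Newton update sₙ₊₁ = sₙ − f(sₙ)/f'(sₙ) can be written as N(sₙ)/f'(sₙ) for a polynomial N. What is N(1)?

f'(s) = −4s − 7.
N(s) = s·f'(s) − f(s) = s·(−4s − 7) − (−2s^2 − 7s + 4) = −2s^2 − 4.
N(1) = −6.

−6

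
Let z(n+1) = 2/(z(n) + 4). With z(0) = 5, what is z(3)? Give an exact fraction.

z(1) = 2/(5 + 4) = 2/9.
z(2) = 2/(2/9 + 4) = 9/19.
z(3) = 2/(9/19 + 4) = 38/85.

38/85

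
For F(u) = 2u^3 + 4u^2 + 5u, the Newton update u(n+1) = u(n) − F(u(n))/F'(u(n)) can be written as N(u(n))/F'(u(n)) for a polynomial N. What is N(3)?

144

F'(u) = 6u^2 + 8u + 5.
N(u) = u·F'(u) − F(u) = u·(6u^2 + 8u + 5) − (2u^3 + 4u^2 + 5u) = 4u^3 + 4u^2.
N(3) = 144.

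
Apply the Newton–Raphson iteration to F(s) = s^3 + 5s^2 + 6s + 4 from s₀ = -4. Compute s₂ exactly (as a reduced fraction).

F'(s) = 3s^2 + 10s + 6.
F(-4) = -4, F'(-4) = 14, so s₁ = (-4) - (-4)/14 = -26/7.
F(-26/7) = -188/343, F'(-26/7) = 502/49, so s₂ = (-26/7) - (-188/343)/(502/49) = -6432/1757.

-6432/1757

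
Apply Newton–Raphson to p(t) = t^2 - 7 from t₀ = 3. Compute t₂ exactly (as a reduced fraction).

127/48

p'(t) = 2t.
p(3) = 2, p'(3) = 6, so t₁ = 3 - 2/6 = 8/3.
p(8/3) = 1/9, p'(8/3) = 16/3, so t₂ = (8/3) - (1/9)/(16/3) = 127/48.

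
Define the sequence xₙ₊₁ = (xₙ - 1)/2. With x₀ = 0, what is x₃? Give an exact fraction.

-7/8

x₁ = (0 - 1)/2 = -1/2.
x₂ = ((-1/2) - 1)/2 = -3/4.
x₃ = ((-3/4) - 1)/2 = -7/8.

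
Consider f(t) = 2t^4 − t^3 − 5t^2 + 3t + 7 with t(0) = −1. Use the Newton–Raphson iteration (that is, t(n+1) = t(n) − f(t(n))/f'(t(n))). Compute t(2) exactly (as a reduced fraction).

−85/53

f'(t) = 8t^3 − 3t^2 − 10t + 3.
f(−1) = 2, f'(−1) = 2, so t(1) = (−1) − 2/2 = −2.
f(−2) = 21, f'(−2) = −53, so t(2) = (−2) − 21/(−53) = −85/53.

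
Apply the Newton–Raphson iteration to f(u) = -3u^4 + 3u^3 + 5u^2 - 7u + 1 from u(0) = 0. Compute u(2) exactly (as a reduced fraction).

f'(u) = -12u^3 + 9u^2 + 10u - 7.
f(0) = 1, f'(0) = -7, so u(1) = 0 - 1/(-7) = 1/7.
f(1/7) = 263/2401, f'(1/7) = -1860/343, so u(2) = (1/7) - (263/2401)/(-1860/343) = 2123/13020.

2123/13020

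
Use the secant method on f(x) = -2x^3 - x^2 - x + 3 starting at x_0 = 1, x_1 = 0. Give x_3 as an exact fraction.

24/23

f(1) = -1, f(0) = 3. x_2 = 0 - 3·(0 - 1)/(3 - (-1)) = 3/4.
f(0) = 3, f(3/4) = 27/32. x_3 = (3/4) - (27/32)·((3/4) - 0)/((27/32) - 3) = 24/23.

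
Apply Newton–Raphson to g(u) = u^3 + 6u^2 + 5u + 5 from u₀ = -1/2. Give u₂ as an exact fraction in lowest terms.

1619/172

g'(u) = 3u^2 + 12u + 5.
g(-1/2) = 31/8, g'(-1/2) = -1/4, so u₁ = (-1/2) - (31/8)/(-1/4) = 15.
g(15) = 4805, g'(15) = 860, so u₂ = 15 - 4805/860 = 1619/172.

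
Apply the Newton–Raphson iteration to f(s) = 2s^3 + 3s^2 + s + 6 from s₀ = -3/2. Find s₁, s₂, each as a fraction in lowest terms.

f'(s) = 6s^2 + 6s + 1.
f(-3/2) = 9/2, f'(-3/2) = 11/2, so s₁ = (-3/2) - (9/2)/(11/2) = -51/22.
f(-51/22) = -6804/1331, f'(-51/22) = 4679/242, so s₂ = (-51/22) - (-6804/1331)/(4679/242) = -211413/102938.

s₁ = -51/22, s₂ = -211413/102938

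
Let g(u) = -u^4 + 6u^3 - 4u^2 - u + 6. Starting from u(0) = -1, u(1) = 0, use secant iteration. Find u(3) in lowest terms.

g(-1) = -4, g(0) = 6. u(2) = 0 - 6·(0 - (-1))/(6 - (-4)) = -3/5.
g(0) = 6, g(-3/5) = 2334/625. u(3) = (-3/5) - (2334/625)·((-3/5) - 0)/((2334/625) - 6) = -375/236.

-375/236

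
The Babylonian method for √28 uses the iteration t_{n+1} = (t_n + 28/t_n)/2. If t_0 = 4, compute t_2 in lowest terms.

233/44

t_1 = (4 + 28/4)/2 = 11/2.
t_2 = (11/2 + 28/(11/2))/2 = 233/44.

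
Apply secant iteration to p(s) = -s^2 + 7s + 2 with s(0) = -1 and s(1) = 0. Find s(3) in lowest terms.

p(-1) = -6, p(0) = 2. s(2) = 0 - 2·(0 - (-1))/(2 - (-6)) = -1/4.
p(0) = 2, p(-1/4) = 3/16. s(3) = (-1/4) - (3/16)·((-1/4) - 0)/((3/16) - 2) = -8/29.

-8/29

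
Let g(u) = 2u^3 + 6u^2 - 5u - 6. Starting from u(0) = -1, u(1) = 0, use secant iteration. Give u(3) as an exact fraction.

g(-1) = 3, g(0) = -6. u(2) = 0 - (-6)·(0 - (-1))/((-6) - 3) = -2/3.
g(0) = -6, g(-2/3) = -16/27. u(3) = (-2/3) - (-16/27)·((-2/3) - 0)/((-16/27) - (-6)) = -54/73.

-54/73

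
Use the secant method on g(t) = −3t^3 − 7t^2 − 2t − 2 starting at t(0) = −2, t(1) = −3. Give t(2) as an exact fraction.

−25/12

g(−2) = −2, g(−3) = 22. t(2) = (−3) − 22·((−3) − (−2))/(22 − (−2)) = −25/12.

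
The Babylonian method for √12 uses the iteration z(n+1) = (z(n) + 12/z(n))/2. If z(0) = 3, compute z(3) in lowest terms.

z(1) = (3 + 12/3)/2 = 7/2.
z(2) = (7/2 + 12/(7/2))/2 = 97/28.
z(3) = (97/28 + 12/(97/28))/2 = 18817/5432.

18817/5432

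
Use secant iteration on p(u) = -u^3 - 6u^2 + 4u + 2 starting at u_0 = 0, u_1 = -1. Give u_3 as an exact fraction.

p(0) = 2, p(-1) = -7. u_2 = (-1) - (-7)·((-1) - 0)/((-7) - 2) = -2/9.
p(-1) = -7, p(-2/9) = 602/729. u_3 = (-2/9) - (602/729)·((-2/9) - (-1))/((602/729) - (-7)) = -248/815.

-248/815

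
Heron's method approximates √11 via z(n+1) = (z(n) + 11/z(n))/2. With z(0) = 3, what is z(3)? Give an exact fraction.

79201/23880

z(1) = (3 + 11/3)/2 = 10/3.
z(2) = (10/3 + 11/(10/3))/2 = 199/60.
z(3) = (199/60 + 11/(199/60))/2 = 79201/23880.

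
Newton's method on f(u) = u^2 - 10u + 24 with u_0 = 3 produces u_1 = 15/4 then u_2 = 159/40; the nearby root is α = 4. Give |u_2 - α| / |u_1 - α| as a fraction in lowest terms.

1/10

u_1 - α = 15/4 - 4 = -1/4, so |u_1 - α| = 1/4.
u_2 - α = 159/40 - 4 = -1/40, so |u_2 - α| = 1/40.
Ratio = (1/40) / (1/4) = 1/10.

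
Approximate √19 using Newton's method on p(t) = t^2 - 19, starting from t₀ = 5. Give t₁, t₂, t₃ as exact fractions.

p'(t) = 2t.
p(5) = 6, p'(5) = 10, so t₁ = 5 - 6/10 = 22/5.
p(22/5) = 9/25, p'(22/5) = 44/5, so t₂ = (22/5) - (9/25)/(44/5) = 959/220.
p(959/220) = 81/48400, p'(959/220) = 959/110, so t₃ = (959/220) - (81/48400)/(959/110) = 1839281/421960.

t₁ = 22/5, t₂ = 959/220, t₃ = 1839281/421960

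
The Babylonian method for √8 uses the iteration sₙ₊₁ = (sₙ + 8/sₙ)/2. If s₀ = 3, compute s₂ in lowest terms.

577/204

s₁ = (3 + 8/3)/2 = 17/6.
s₂ = (17/6 + 8/(17/6))/2 = 577/204.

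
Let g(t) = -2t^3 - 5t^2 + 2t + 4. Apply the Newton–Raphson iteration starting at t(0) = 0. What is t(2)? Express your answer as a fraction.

g'(t) = -6t^2 - 10t + 2.
g(0) = 4, g'(0) = 2, so t(1) = 0 - 4/2 = -2.
g(-2) = -4, g'(-2) = -2, so t(2) = (-2) - (-4)/(-2) = -4.

-4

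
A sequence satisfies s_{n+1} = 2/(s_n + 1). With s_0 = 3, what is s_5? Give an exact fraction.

26/27

s_1 = 2/(3 + 1) = 1/2.
s_2 = 2/(1/2 + 1) = 4/3.
s_3 = 2/(4/3 + 1) = 6/7.
s_4 = 2/(6/7 + 1) = 14/13.
s_5 = 2/(14/13 + 1) = 26/27.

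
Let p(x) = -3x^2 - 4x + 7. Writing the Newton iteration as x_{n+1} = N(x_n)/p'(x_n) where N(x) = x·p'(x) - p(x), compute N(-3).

p'(x) = -6x - 4.
N(x) = x·p'(x) - p(x) = x·(-6x - 4) - (-3x^2 - 4x + 7) = -3x^2 - 7.
N(-3) = -34.

-34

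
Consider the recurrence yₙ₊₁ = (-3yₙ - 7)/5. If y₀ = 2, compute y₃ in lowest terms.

-187/125

y₁ = (-3·2 - 7)/5 = -13/5.
y₂ = (-3·(-13/5) - 7)/5 = 4/25.
y₃ = (-3·(4/25) - 7)/5 = -187/125.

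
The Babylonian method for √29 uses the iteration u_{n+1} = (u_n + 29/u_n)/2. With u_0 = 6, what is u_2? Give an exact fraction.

u_1 = (6 + 29/6)/2 = 65/12.
u_2 = (65/12 + 29/(65/12))/2 = 8401/1560.

8401/1560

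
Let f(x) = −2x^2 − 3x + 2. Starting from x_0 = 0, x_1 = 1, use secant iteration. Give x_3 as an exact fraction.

14/29

f(0) = 2, f(1) = −3. x_2 = 1 − (−3)·(1 − 0)/((−3) − 2) = 2/5.
f(1) = −3, f(2/5) = 12/25. x_3 = (2/5) − (12/25)·((2/5) − 1)/((12/25) − (−3)) = 14/29.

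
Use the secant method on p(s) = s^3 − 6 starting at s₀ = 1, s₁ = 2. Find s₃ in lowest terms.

p(1) = −5, p(2) = 2. s₂ = 2 − 2·(2 − 1)/(2 − (−5)) = 12/7.
p(2) = 2, p(12/7) = −330/343. s₃ = (12/7) − (−330/343)·((12/7) − 2)/((−330/343) − 2) = 459/254.

459/254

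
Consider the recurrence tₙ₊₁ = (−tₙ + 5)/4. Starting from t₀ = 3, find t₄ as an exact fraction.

t₁ = (−3 + 5)/4 = 1/2.
t₂ = (−(1/2) + 5)/4 = 9/8.
t₃ = (−(9/8) + 5)/4 = 31/32.
t₄ = (−(31/32) + 5)/4 = 129/128.

129/128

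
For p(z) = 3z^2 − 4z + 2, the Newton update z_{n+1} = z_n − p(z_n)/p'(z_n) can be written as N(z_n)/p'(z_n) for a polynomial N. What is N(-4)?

p'(z) = 6z − 4.
N(z) = z·p'(z) − p(z) = z·(6z − 4) − (3z^2 − 4z + 2) = 3z^2 − 2.
N(-4) = 46.

46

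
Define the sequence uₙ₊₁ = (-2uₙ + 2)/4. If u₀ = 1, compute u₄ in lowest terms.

3/8

u₁ = (-2·1 + 2)/4 = 0.
u₂ = (-2·0 + 2)/4 = 1/2.
u₃ = (-2·(1/2) + 2)/4 = 1/4.
u₄ = (-2·(1/4) + 2)/4 = 3/8.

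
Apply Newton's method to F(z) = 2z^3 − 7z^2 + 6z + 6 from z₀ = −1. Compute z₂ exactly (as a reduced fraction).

F'(z) = 6z^2 − 14z + 6.
F(−1) = −9, F'(−1) = 26, so z₁ = (−1) − (−9)/26 = −17/26.
F(−17/26) = −3240/2197, F'(−17/26) = 5989/338, so z₂ = (−17/26) − (−3240/2197)/(5989/338) = −88853/155714.

−88853/155714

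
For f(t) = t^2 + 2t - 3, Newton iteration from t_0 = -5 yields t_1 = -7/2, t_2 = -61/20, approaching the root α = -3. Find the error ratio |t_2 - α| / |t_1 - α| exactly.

1/10

t_1 - α = -7/2 - (-3) = -7/2 + 3 = -1/2, so |t_1 - α| = 1/2.
t_2 - α = -61/20 - (-3) = -61/20 + 3 = -1/20, so |t_2 - α| = 1/20.
Ratio = (1/20) / (1/2) = 1/10.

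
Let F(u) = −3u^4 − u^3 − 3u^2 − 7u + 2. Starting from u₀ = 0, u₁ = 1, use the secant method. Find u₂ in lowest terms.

F(0) = 2, F(1) = −12. u₂ = 1 − (−12)·(1 − 0)/((−12) − 2) = 1/7.

1/7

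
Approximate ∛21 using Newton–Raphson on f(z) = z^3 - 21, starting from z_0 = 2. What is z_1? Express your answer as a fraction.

37/12

f'(z) = 3z^2.
f(2) = -13, f'(2) = 12, so z_1 = 2 - (-13)/12 = 37/12.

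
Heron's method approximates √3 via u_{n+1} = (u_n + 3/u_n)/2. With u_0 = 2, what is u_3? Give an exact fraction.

18817/10864

u_1 = (2 + 3/2)/2 = 7/4.
u_2 = (7/4 + 3/(7/4))/2 = 97/56.
u_3 = (97/56 + 3/(97/56))/2 = 18817/10864.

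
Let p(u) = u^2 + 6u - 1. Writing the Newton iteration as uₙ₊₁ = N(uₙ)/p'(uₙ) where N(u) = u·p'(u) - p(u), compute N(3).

p'(u) = 2u + 6.
N(u) = u·p'(u) - p(u) = u·(2u + 6) - (u^2 + 6u - 1) = u^2 + 1.
N(3) = 10.

10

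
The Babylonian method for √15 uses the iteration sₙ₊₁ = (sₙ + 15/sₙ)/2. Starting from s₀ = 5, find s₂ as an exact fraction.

31/8

s₁ = (5 + 15/5)/2 = 4.
s₂ = (4 + 15/4)/2 = 31/8.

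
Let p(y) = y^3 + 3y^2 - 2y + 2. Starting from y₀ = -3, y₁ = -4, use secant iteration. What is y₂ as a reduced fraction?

-25/7

p(-3) = 8, p(-4) = -6. y₂ = (-4) - (-6)·((-4) - (-3))/((-6) - 8) = -25/7.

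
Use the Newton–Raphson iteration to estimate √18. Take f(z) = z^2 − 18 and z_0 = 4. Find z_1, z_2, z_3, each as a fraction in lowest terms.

z_1 = 17/4, z_2 = 577/136, z_3 = 665857/156944

f'(z) = 2z.
f(4) = −2, f'(4) = 8, so z_1 = 4 − (−2)/8 = 17/4.
f(17/4) = 1/16, f'(17/4) = 17/2, so z_2 = (17/4) − (1/16)/(17/2) = 577/136.
f(577/136) = 1/18496, f'(577/136) = 577/68, so z_3 = (577/136) − (1/18496)/(577/68) = 665857/156944.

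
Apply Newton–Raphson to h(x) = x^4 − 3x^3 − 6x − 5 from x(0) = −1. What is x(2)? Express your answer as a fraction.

−1079669/1627274

h'(x) = 4x^3 − 9x^2 − 6.
h(−1) = 5, h'(−1) = −19, so x(1) = (−1) − 5/(−19) = −14/19.
h(−14/19) = 119375/130321, h'(−14/19) = −85646/6859, so x(2) = (−14/19) − (119375/130321)/(−85646/6859) = −1079669/1627274.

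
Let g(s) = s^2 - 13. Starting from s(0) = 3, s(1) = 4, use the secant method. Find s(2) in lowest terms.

g(3) = -4, g(4) = 3. s(2) = 4 - 3·(4 - 3)/(3 - (-4)) = 25/7.

25/7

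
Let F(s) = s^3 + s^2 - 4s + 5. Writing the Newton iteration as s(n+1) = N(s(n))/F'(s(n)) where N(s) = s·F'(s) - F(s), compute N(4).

139

F'(s) = 3s^2 + 2s - 4.
N(s) = s·F'(s) - F(s) = s·(3s^2 + 2s - 4) - (s^3 + s^2 - 4s + 5) = 2s^3 + s^2 - 5.
N(4) = 139.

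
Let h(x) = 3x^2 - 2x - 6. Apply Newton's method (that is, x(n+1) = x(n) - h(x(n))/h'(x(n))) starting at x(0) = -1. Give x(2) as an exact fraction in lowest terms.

h'(x) = 6x - 2.
h(-1) = -1, h'(-1) = -8, so x(1) = (-1) - (-1)/(-8) = -9/8.
h(-9/8) = 3/64, h'(-9/8) = -35/4, so x(2) = (-9/8) - (3/64)/(-35/4) = -627/560.

-627/560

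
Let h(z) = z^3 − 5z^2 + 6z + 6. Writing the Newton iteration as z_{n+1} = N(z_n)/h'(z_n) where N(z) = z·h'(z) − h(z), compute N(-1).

h'(z) = 3z^2 − 10z + 6.
N(z) = z·h'(z) − h(z) = z·(3z^2 − 10z + 6) − (z^3 − 5z^2 + 6z + 6) = 2z^3 − 5z^2 − 6.
N(-1) = −13.

−13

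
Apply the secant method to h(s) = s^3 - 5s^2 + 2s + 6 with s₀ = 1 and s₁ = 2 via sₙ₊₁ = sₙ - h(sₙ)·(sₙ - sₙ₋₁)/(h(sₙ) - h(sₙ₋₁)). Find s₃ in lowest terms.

47/28

h(1) = 4, h(2) = -2. s₂ = 2 - (-2)·(2 - 1)/((-2) - 4) = 5/3.
h(2) = -2, h(5/3) = 2/27. s₃ = (5/3) - (2/27)·((5/3) - 2)/((2/27) - (-2)) = 47/28.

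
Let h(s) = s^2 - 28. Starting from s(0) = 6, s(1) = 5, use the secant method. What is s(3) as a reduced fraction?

598/113

h(6) = 8, h(5) = -3. s(2) = 5 - (-3)·(5 - 6)/((-3) - 8) = 58/11.
h(5) = -3, h(58/11) = -24/121. s(3) = (58/11) - (-24/121)·((58/11) - 5)/((-24/121) - (-3)) = 598/113.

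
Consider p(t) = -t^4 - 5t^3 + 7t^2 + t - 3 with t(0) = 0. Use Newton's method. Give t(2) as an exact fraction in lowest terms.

447/200

p'(t) = -4t^3 - 15t^2 + 14t + 1.
p(0) = -3, p'(0) = 1, so t(1) = 0 - (-3)/1 = 3.
p(3) = -153, p'(3) = -200, so t(2) = 3 - (-153)/(-200) = 447/200.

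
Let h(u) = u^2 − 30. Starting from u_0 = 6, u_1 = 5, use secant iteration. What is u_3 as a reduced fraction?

126/23

h(6) = 6, h(5) = −5. u_2 = 5 − (−5)·(5 − 6)/((−5) − 6) = 60/11.
h(5) = −5, h(60/11) = −30/121. u_3 = (60/11) − (−30/121)·((60/11) − 5)/((−30/121) − (−5)) = 126/23.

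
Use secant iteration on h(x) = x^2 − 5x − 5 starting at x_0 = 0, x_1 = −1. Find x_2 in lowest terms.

−5/6

h(0) = −5, h(−1) = 1. x_2 = (−1) − 1·((−1) − 0)/(1 − (−5)) = −5/6.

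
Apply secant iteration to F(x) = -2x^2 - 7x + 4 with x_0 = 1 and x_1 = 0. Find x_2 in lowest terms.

F(1) = -5, F(0) = 4. x_2 = 0 - 4·(0 - 1)/(4 - (-5)) = 4/9.

4/9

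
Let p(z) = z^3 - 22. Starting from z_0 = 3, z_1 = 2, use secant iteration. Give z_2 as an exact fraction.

p(3) = 5, p(2) = -14. z_2 = 2 - (-14)·(2 - 3)/((-14) - 5) = 52/19.

52/19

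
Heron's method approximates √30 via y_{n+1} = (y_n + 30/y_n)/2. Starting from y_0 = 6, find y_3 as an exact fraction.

116161/21208

y_1 = (6 + 30/6)/2 = 11/2.
y_2 = (11/2 + 30/(11/2))/2 = 241/44.
y_3 = (241/44 + 30/(241/44))/2 = 116161/21208.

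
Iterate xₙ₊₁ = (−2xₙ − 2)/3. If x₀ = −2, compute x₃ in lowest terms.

x₁ = (−2·(−2) − 2)/3 = 2/3.
x₂ = (−2·(2/3) − 2)/3 = −10/9.
x₃ = (−2·(−10/9) − 2)/3 = 2/27.

2/27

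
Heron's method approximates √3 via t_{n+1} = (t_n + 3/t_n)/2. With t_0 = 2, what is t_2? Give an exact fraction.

t_1 = (2 + 3/2)/2 = 7/4.
t_2 = (7/4 + 3/(7/4))/2 = 97/56.

97/56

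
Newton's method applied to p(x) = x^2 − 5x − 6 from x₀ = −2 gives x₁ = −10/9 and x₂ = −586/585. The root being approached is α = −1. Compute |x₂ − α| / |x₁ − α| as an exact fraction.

x₁ − α = −10/9 − (−1) = −10/9 + 1 = −1/9, so |x₁ − α| = 1/9.
x₂ − α = −586/585 − (−1) = −586/585 + 1 = −1/585, so |x₂ − α| = 1/585.
Ratio = (1/585) / (1/9) = 1/65.

1/65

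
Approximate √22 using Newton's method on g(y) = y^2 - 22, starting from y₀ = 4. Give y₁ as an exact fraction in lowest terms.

g'(y) = 2y.
g(4) = -6, g'(4) = 8, so y₁ = 4 - (-6)/8 = 19/4.

19/4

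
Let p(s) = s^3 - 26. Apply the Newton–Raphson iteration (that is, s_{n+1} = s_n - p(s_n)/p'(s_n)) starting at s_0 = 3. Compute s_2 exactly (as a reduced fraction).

p'(s) = 3s^2.
p(3) = 1, p'(3) = 27, so s_1 = 3 - 1/27 = 80/27.
p(80/27) = 242/19683, p'(80/27) = 6400/243, so s_2 = (80/27) - (242/19683)/(6400/243) = 767879/259200.

767879/259200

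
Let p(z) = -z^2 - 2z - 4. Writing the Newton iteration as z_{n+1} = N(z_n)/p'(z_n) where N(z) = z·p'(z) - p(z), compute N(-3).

p'(z) = -2z - 2.
N(z) = z·p'(z) - p(z) = z·(-2z - 2) - (-z^2 - 2z - 4) = -z^2 + 4.
N(-3) = -5.

-5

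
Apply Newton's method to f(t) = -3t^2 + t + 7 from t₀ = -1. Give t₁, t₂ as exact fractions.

t₁ = -10/7, t₂ = -643/469

f'(t) = -6t + 1.
f(-1) = 3, f'(-1) = 7, so t₁ = (-1) - 3/7 = -10/7.
f(-10/7) = -27/49, f'(-10/7) = 67/7, so t₂ = (-10/7) - (-27/49)/(67/7) = -643/469.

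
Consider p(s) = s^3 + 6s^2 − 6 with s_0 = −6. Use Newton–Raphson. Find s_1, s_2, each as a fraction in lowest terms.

s_1 = −35/6, s_2 = −20177/3465

p'(s) = 3s^2 + 12s.
p(−6) = −6, p'(−6) = 36, so s_1 = (−6) − (−6)/36 = −35/6.
p(−35/6) = −71/216, p'(−35/6) = 385/12, so s_2 = (−35/6) − (−71/216)/(385/12) = −20177/3465.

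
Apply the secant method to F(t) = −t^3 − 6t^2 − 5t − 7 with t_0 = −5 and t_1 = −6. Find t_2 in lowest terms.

F(−5) = −7, F(−6) = 23. t_2 = (−6) − 23·((−6) − (−5))/(23 − (−7)) = −157/30.

−157/30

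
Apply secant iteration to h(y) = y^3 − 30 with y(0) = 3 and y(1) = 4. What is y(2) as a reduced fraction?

114/37

h(3) = −3, h(4) = 34. y(2) = 4 − 34·(4 − 3)/(34 − (−3)) = 114/37.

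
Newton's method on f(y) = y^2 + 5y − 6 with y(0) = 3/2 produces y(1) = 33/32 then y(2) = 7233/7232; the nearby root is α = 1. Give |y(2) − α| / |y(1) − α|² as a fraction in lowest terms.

16/113

y(1) − α = 33/32 − 1 = 1/32, so |y(1) − α| = 1/32.
y(2) − α = 7233/7232 − 1 = 1/7232, so |y(2) − α| = 1/7232.
|y(1) − α|² = 1/1024.
Ratio = (1/7232) / (1/1024) = 16/113.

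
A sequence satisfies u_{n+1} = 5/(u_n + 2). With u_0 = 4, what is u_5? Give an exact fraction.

u_1 = 5/(4 + 2) = 5/6.
u_2 = 5/(5/6 + 2) = 30/17.
u_3 = 5/(30/17 + 2) = 85/64.
u_4 = 5/(85/64 + 2) = 320/213.
u_5 = 5/(320/213 + 2) = 1065/746.

1065/746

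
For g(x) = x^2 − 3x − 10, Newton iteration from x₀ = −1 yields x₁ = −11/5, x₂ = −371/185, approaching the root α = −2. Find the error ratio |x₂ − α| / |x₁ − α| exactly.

x₁ − α = −11/5 − (−2) = −11/5 + 2 = −1/5, so |x₁ − α| = 1/5.
x₂ − α = −371/185 − (−2) = −371/185 + 2 = −1/185, so |x₂ − α| = 1/185.
Ratio = (1/185) / (1/5) = 1/37.

1/37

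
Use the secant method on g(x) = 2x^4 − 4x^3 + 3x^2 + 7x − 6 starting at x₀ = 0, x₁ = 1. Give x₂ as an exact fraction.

3/4

g(0) = −6, g(1) = 2. x₂ = 1 − 2·(1 − 0)/(2 − (−6)) = 3/4.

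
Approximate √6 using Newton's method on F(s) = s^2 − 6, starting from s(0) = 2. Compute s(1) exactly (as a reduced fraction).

5/2

F'(s) = 2s.
F(2) = −2, F'(2) = 4, so s(1) = 2 − (−2)/4 = 5/2.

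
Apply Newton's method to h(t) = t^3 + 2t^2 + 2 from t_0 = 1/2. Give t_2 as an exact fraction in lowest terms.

h'(t) = 3t^2 + 4t.
h(1/2) = 21/8, h'(1/2) = 11/4, so t_1 = (1/2) - (21/8)/(11/4) = -5/11.
h(-5/11) = 3087/1331, h'(-5/11) = -145/121, so t_2 = (-5/11) - (3087/1331)/(-145/121) = 2362/1595.

2362/1595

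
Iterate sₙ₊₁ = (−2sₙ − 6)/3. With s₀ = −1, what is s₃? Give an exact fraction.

s₁ = (−2·(−1) − 6)/3 = −4/3.
s₂ = (−2·(−4/3) − 6)/3 = −10/9.
s₃ = (−2·(−10/9) − 6)/3 = −34/27.

−34/27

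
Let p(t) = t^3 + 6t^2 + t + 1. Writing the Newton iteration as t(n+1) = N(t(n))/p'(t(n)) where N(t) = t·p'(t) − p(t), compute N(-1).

p'(t) = 3t^2 + 12t + 1.
N(t) = t·p'(t) − p(t) = t·(3t^2 + 12t + 1) − (t^3 + 6t^2 + t + 1) = 2t^3 + 6t^2 − 1.
N(-1) = 3.

3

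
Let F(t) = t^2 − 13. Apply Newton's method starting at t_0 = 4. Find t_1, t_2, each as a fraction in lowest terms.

F'(t) = 2t.
F(4) = 3, F'(4) = 8, so t_1 = 4 − 3/8 = 29/8.
F(29/8) = 9/64, F'(29/8) = 29/4, so t_2 = (29/8) − (9/64)/(29/4) = 1673/464.

t_1 = 29/8, t_2 = 1673/464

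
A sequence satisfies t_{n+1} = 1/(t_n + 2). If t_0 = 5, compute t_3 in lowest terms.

t_1 = 1/(5 + 2) = 1/7.
t_2 = 1/(1/7 + 2) = 7/15.
t_3 = 1/(7/15 + 2) = 15/37.

15/37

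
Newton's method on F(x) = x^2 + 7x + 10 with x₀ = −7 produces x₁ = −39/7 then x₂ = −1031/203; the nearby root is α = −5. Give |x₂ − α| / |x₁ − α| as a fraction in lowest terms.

4/29

x₁ − α = −39/7 − (−5) = −39/7 + 5 = −4/7, so |x₁ − α| = 4/7.
x₂ − α = −1031/203 − (−5) = −1031/203 + 5 = −16/203, so |x₂ − α| = 16/203.
Ratio = (16/203) / (4/7) = 4/29.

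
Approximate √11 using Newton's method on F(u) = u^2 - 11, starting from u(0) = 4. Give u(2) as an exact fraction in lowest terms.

1433/432

F'(u) = 2u.
F(4) = 5, F'(4) = 8, so u(1) = 4 - 5/8 = 27/8.
F(27/8) = 25/64, F'(27/8) = 27/4, so u(2) = (27/8) - (25/64)/(27/4) = 1433/432.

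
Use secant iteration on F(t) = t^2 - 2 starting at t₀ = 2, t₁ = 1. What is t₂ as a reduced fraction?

F(2) = 2, F(1) = -1. t₂ = 1 - (-1)·(1 - 2)/((-1) - 2) = 4/3.

4/3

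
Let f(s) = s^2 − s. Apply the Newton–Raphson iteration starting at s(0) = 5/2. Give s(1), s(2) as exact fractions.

s(1) = 25/16, s(2) = 625/544

f'(s) = 2s − 1.
f(5/2) = 15/4, f'(5/2) = 4, so s(1) = (5/2) − (15/4)/4 = 25/16.
f(25/16) = 225/256, f'(25/16) = 17/8, so s(2) = (25/16) − (225/256)/(17/8) = 625/544.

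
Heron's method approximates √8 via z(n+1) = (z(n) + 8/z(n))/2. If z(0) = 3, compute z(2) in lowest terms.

z(1) = (3 + 8/3)/2 = 17/6.
z(2) = (17/6 + 8/(17/6))/2 = 577/204.

577/204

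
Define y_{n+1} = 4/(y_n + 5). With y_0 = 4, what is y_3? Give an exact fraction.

196/281

y_1 = 4/(4 + 5) = 4/9.
y_2 = 4/(4/9 + 5) = 36/49.
y_3 = 4/(36/49 + 5) = 196/281.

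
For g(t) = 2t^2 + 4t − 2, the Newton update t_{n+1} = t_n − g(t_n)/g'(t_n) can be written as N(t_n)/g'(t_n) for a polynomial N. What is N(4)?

g'(t) = 4t + 4.
N(t) = t·g'(t) − g(t) = t·(4t + 4) − (2t^2 + 4t − 2) = 2t^2 + 2.
N(4) = 34.

34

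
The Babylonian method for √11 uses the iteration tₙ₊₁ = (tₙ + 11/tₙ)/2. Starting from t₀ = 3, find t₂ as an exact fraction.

t₁ = (3 + 11/3)/2 = 10/3.
t₂ = (10/3 + 11/(10/3))/2 = 199/60.

199/60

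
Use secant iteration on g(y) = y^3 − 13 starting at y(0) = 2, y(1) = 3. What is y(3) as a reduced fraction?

g(2) = −5, g(3) = 14. y(2) = 3 − 14·(3 − 2)/(14 − (−5)) = 43/19.
g(3) = 14, g(43/19) = −9660/6859. y(3) = (43/19) − (−9660/6859)·((43/19) − 3)/((−9660/6859) − 14) = 17593/7549.

17593/7549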